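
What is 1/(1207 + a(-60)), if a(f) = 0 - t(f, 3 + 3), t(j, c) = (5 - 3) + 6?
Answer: 1/1199 ≈ 0.00083403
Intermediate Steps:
t(j, c) = 8 (t(j, c) = 2 + 6 = 8)
a(f) = -8 (a(f) = 0 - 1*8 = 0 - 8 = -8)
1/(1207 + a(-60)) = 1/(1207 - 8) = 1/1199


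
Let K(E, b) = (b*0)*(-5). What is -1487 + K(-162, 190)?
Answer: -1487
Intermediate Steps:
K(E, b) = 0 (K(E, b) = 0*(-5) = 0)
-1487 + K(-162, 190) = -1487 + 0 = -1487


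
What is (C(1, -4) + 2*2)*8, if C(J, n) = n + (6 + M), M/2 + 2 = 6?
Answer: 112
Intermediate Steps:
M = 8 (M = -4 + 2*6 = -4 + 12 = 8)
C(J, n) = 14 + n (C(J, n) = n + (6 + 8) = n + 14 = 14 + n)
(C(1, -4) + 2*2)*8 = ((14 - 4) + 2*2)*8 = (10 + 4)*8 = 14*8 = 112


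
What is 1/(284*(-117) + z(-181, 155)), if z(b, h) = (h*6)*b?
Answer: -1/201558 ≈ -4.9614e-6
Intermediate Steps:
z(b, h) = 6*b*h (z(b, h) = (6*h)*b = 6*b*h)
1/(284*(-117) + z(-181, 155)) = 1/(284*(-117) + 6*(-181)*155) = 1/(-33228 - 168330) = 1/(-201558) = -1/201558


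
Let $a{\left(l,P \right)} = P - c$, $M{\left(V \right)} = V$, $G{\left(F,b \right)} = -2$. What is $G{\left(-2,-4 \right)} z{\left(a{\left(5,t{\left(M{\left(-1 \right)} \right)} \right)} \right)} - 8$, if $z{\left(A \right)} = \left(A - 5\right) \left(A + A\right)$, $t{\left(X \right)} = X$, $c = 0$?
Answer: $-32$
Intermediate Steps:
$a{\left(l,P \right)} = P$ ($a{\left(l,P \right)} = P - 0 = P + 0 = P$)
$z{\left(A \right)} = 2 A \left(-5 + A\right)$ ($z{\left(A \right)} = \left(-5 + A\right) 2 A = 2 A \left(-5 + A\right)$)
$G{\left(-2,-4 \right)} z{\left(a{\left(5,t{\left(M{\left(-1 \right)} \right)} \right)} \right)} - 8 = - 2 \cdot 2 \left(-1\right) \left(-5 - 1\right) - 8 = - 2 \cdot 2 \left(-1\right) \left(-6\right) - 8 = \left(-2\right) 12 - 8 = -24 - 8 = -32$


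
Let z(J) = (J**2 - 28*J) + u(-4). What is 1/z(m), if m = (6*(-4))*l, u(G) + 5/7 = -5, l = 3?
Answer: 7/50360 ≈ 0.00013900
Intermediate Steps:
u(G) = -40/7 (u(G) = -5/7 - 5 = -40/7)
m = -72 (m = (6*(-4))*3 = -24*3 = -72)
z(J) = -40/7 + J**2 - 28*J (z(J) = (J**2 - 28*J) - 40/7 = -40/7 + J**2 - 28*J)
1/z(m) = 1/(-40/7 + (-72)**2 - 28*(-72)) = 1/(-40/7 + 5184 + 2016) = 1/(50360/7) = 7/50360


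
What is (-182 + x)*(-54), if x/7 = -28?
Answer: 20412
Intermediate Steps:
x = -196 (x = 7*(-28) = -196)
(-182 + x)*(-54) = (-182 - 196)*(-54) = -378*(-54) = 20412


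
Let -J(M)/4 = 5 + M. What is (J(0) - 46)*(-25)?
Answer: 1650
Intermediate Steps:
J(M) = -20 - 4*M (J(M) = -4*(5 + M) = -20 - 4*M)
(J(0) - 46)*(-25) = ((-20 - 4*0) - 46)*(-25) = ((-20 + 0) - 46)*(-25) = (-20 - 46)*(-25) = -66*(-25) = 1650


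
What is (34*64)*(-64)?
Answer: -139264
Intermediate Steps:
(34*64)*(-64) = 2176*(-64) = -139264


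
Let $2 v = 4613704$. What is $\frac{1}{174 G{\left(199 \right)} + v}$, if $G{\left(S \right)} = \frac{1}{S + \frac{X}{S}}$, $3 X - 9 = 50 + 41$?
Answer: $\frac{118903}{274291727234} \approx 4.3349 \cdot 10^{-7}$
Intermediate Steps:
$v = 2306852$ ($v = \frac{1}{2} \cdot 4613704 = 2306852$)
$X = \frac{100}{3}$ ($X = 3 + \frac{50 + 41}{3} = 3 + \frac{1}{3} \cdot 91 = 3 + \frac{91}{3} = \frac{100}{3} \approx 33.333$)
$G{\left(S \right)} = \frac{1}{S + \frac{100}{3 S}}$
$\frac{1}{174 G{\left(199 \right)} + v} = \frac{1}{174 \cdot 3 \cdot 199 \frac{1}{100 + 3 \cdot 199^{2}} + 2306852} = \frac{1}{174 \cdot 3 \cdot 199 \frac{1}{100 + 3 \cdot 39601} + 2306852} = \frac{1}{174 \cdot 3 \cdot 199 \frac{1}{100 + 118803} + 2306852} = \frac{1}{174 \cdot 3 \cdot 199 \cdot \frac{1}{118903} + 2306852} = \frac{1}{174 \cdot \frac{597}{118903} + 2306852} = \frac{1}{\frac{103878}{118903} + 2306852} = \frac{1}{\frac{274291727234}{118903}} = \frac{118903}{274291727234}$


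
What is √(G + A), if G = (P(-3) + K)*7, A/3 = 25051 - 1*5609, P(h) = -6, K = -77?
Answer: √57745 ≈ 240.30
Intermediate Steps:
A = 58326 (A = 3*(25051 - 1*5609) = 3*(25051 - 5609) = 3*19442 = 58326)
G = -581 (G = (-6 - 77)*7 = -83*7 = -581)
√(G + A) = √(-581 + 58326) = √57745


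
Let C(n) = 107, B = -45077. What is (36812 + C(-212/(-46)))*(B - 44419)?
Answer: -3304102824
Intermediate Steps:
(36812 + C(-212/(-46)))*(B - 44419) = (36812 + 107)*(-45077 - 44419) = 36919*(-89496) = -3304102824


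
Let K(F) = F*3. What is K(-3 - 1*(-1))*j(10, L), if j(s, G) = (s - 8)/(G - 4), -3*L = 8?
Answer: 9/5 ≈ 1.8000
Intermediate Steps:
L = -8/3 (L = -⅓*8 = -8/3 ≈ -2.6667)
j(s, G) = (-8 + s)/(-4 + G)
K(F) = 3*F
K(-3 - 1*(-1))*j(10, L) = (3*(-3 - 1*(-1)))*((-8 + 10)/(-4 - 8/3)) = (3*(-3 + 1))*(2/(-20/3)) = (3*(-2))*(-3/20*2) = -6*(-3/10) = 9/5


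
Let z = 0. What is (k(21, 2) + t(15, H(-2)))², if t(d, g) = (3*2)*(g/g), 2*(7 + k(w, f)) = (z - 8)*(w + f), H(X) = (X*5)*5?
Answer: 8649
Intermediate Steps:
H(X) = 25*X (H(X) = (5*X)*5 = 25*X)
k(w, f) = -7 - 4*f - 4*w (k(w, f) = -7 + ((0 - 8)*(w + f))/2 = -7 + (-8*(f + w))/2 = -7 + (-8*f - 8*w)/2 = -7 + (-4*f - 4*w) = -7 - 4*f - 4*w)
t(d, g) = 6 (t(d, g) = 6*1 = 6)
(k(21, 2) + t(15, H(-2)))² = ((-7 - 4*2 - 4*21) + 6)² = ((-7 - 8 - 84) + 6)² = (-99 + 6)² = (-93)² = 8649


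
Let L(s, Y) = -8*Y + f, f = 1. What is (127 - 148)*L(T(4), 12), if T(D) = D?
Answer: 1995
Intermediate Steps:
L(s, Y) = 1 - 8*Y (L(s, Y) = -8*Y + 1 = 1 - 8*Y)
(127 - 148)*L(T(4), 12) = (127 - 148)*(1 - 8*12) = -21*(1 - 96) = -21*(-95) = 1995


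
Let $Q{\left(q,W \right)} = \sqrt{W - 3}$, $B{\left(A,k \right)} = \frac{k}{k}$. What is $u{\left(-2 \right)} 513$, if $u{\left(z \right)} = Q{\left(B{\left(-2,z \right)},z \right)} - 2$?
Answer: $-1026 + 513 i \sqrt{5} \approx -1026.0 + 1147.1 i$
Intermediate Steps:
$B{\left(A,k \right)} = 1$
$Q{\left(q,W \right)} = \sqrt{-3 + W}$
$u{\left(z \right)} = -2 + \sqrt{-3 + z}$ ($u{\left(z \right)} = \sqrt{-3 + z} - 2 = -2 + \sqrt{-3 + z}$)
$u{\left(-2 \right)} 513 = \left(-2 + \sqrt{-3 - 2}\right) 513 = \left(-2 + \sqrt{-5}\right) 513 = \left(-2 + i \sqrt{5}\right) 513 = -1026 + 513 i \sqrt{5}$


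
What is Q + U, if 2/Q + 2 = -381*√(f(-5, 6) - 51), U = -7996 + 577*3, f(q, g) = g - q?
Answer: -9094342916/1451611 + 381*I*√10/1451611 ≈ -6265.0 + 0.00082999*I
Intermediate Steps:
U = -6265 (U = -7996 + 1731 = -6265)
Q = 2/(-2 - 762*I*√10) (Q = 2/(-2 - 381*√((6 - 1*(-5)) - 51)) = 2/(-2 - 381*√((6 + 5) - 51)) = 2/(-2 - 381*√(11 - 51)) = 2/(-2 - 762*I*√10) ≈ -6.8889e-7 + 0.00082999*I)
Q + U = (-1/1451611 + 381*I*√10/1451611) - 6265 = -9094342916/1451611 + 381*I*√10/1451611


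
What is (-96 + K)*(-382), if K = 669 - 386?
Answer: -71434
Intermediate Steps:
K = 283
(-96 + K)*(-382) = (-96 + 283)*(-382) = 187*(-382) = -71434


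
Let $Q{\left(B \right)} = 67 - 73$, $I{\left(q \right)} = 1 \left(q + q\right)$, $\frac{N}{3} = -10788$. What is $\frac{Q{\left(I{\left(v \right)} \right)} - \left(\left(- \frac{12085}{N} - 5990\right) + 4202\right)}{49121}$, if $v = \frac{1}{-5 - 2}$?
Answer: $\frac{57660563}{1589752044} \approx 0.03627$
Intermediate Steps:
$N = -32364$ ($N = 3 \left(-10788\right) = -32364$)
$v = - \frac{1}{7}$ ($v = \frac{1}{-7} = - \frac{1}{7} \approx -0.14286$)
$I{\left(q \right)} = 2 q$ ($I{\left(q \right)} = 1 \cdot 2 q = 2 q$)
$Q{\left(B \right)} = -6$
$\frac{Q{\left(I{\left(v \right)} \right)} - \left(\left(- \frac{12085}{N} - 5990\right) + 4202\right)}{49121} = \frac{-6 - \left(\left(- \frac{12085}{-32364} - 5990\right) + 4202\right)}{49121} = \left(-6 - \left(\left(\left(-12085\right) \left(- \frac{1}{32364}\right) - 5990\right) + 4202\right)\right) \frac{1}{49121} = \left(-6 - \left(\left(\frac{12085}{32364} - 5990\right) + 4202\right)\right) \frac{1}{49121} = \left(-6 - \left(- \frac{193848275}{32364} + 4202\right)\right) \frac{1}{49121} = \left(-6 - - \frac{57854747}{32364}\right) \frac{1}{49121} = \left(-6 + \frac{57854747}{32364}\right) \frac{1}{49121} = \frac{57660563}{32364} \cdot \frac{1}{49121} = \frac{57660563}{1589752044}$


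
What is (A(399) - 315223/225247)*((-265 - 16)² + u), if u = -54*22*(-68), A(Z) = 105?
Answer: 3727763313440/225247 ≈ 1.6550e+7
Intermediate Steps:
u = 80784 (u = -1188*(-68) = 80784)
(A(399) - 315223/225247)*((-265 - 16)² + u) = (105 - 315223/225247)*((-265 - 16)² + 80784) = (105 - 315223*1/225247)*((-281)² + 80784) = (105 - 315223/225247)*(78961 + 80784) = (23335712/225247)*159745 = 3727763313440/225247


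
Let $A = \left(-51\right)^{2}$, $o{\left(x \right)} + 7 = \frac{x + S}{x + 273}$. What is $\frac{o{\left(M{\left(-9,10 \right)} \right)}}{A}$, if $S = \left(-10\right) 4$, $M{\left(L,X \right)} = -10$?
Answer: $- \frac{1891}{684063} \approx -0.0027644$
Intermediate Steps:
$S = -40$
$o{\left(x \right)} = -7 + \frac{-40 + x}{273 + x}$ ($o{\left(x \right)} = -7 + \frac{x - 40}{x + 273} = -7 + \frac{-40 + x}{273 + x}$)
$A = 2601$
$\frac{o{\left(M{\left(-9,10 \right)} \right)}}{A} = \frac{\frac{1}{273 - 10} \left(-1951 - -60\right)}{2601} = \frac{-1951 + 60}{263} \cdot \frac{1}{2601} = \frac{1}{263} \left(-1891\right) \frac{1}{2601} = \left(- \frac{1891}{263}\right) \frac{1}{2601} = - \frac{1891}{684063}$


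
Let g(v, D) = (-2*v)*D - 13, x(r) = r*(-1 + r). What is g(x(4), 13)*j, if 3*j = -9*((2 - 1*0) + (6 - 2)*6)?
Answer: 25350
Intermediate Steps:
g(v, D) = -13 - 2*D*v (g(v, D) = -2*D*v - 13 = -13 - 2*D*v)
j = -78 (j = (-9*((2 - 1*0) + (6 - 2)*6))/3 = (-9*((2 + 0) + 4*6))/3 = (-9*(2 + 24))/3 = (-9*26)/3 = (⅓)*(-234) = -78)
g(x(4), 13)*j = (-13 - 2*13*4*(-1 + 4))*(-78) = (-13 - 2*13*4*3)*(-78) = (-13 - 2*13*12)*(-78) = (-13 - 312)*(-78) = -325*(-78) = 25350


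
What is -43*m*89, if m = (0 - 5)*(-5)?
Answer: -95675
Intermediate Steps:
m = 25 (m = -5*(-5) = 25)
-43*m*89 = -43*25*89 = -1075*89 = -95675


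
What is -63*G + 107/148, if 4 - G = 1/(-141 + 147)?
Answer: -35635/148 ≈ -240.78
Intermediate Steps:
G = 23/6 (G = 4 - 1/(-141 + 147) = 4 - 1/6 = 23/6 ≈ 3.8333)
-63*G + 107/148 = -63*23/6 + 107/148 = -483/2 + 107*(1/148) = -483/2 + 107/148 = -35635/148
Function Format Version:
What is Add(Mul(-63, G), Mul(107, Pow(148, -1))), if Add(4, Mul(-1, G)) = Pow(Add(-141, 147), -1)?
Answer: Rational(-35635, 148) ≈ -240.78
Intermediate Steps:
G = Rational(23, 6) (G = Add(4, Mul(-1, Pow(Add(-141, 147), -1))) = Add(4, Mul(-1, Pow(6, -1))) = Add(4, Mul(-1, Rational(1, 6))) = Add(4, Rational(-1, 6)) = Rational(23, 6) ≈ 3.8333)
Add(Mul(-63, G), Mul(107, Pow(148, -1))) = Add(Mul(-63, Rational(23, 6)), Mul(107, Pow(148, -1))) = Add(Rational(-483, 2), Mul(107, Rational(1, 148))) = Add(Rational(-483, 2), Rational(107, 148)) = Rational(-35635, 148)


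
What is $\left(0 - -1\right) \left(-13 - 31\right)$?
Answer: $-44$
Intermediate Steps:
$\left(0 - -1\right) \left(-13 - 31\right) = \left(0 + 1\right) \left(-44\right) = 1 \left(-44\right) = -44$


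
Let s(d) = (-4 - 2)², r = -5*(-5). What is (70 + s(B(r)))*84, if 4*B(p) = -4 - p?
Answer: 8904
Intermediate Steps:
r = 25
B(p) = -1 - p/4 (B(p) = (-4 - p)/4 = -1 - p/4)
s(d) = 36 (s(d) = (-6)² = 36)
(70 + s(B(r)))*84 = (70 + 36)*84 = 106*84 = 8904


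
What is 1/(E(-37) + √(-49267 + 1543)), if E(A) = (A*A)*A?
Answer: -50653/2565774133 - 2*I*√11931/2565774133 ≈ -1.9742e-5 - 8.5143e-8*I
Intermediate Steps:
E(A) = A³ (E(A) = A²*A = A³)
1/(E(-37) + √(-49267 + 1543)) = 1/((-37)³ + √(-49267 + 1543)) = 1/(-50653 + √(-47724)) = 1/(-50653 + 2*I*√11931)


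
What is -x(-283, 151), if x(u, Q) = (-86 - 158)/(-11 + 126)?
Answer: 244/115 ≈ 2.1217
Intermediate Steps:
x(u, Q) = -244/115
-x(-283, 151) = -1*(-244/115) = 244/115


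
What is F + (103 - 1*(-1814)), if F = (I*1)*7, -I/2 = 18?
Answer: 1665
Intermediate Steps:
I = -36 (I = -2*18 = -36)
F = -252 (F = -36*1*7 = -36*7 = -252)
F + (103 - 1*(-1814)) = -252 + (103 - 1*(-1814)) = -252 + (103 + 1814) = -252 + 1917 = 1665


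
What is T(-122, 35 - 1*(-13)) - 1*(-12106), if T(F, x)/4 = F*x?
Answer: -11318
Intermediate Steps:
T(F, x) = 4*F*x (T(F, x) = 4*(F*x) = 4*F*x)
T(-122, 35 - 1*(-13)) - 1*(-12106) = 4*(-122)*(35 - 1*(-13)) - 1*(-12106) = 4*(-122)*(35 + 13) + 12106 = 4*(-122)*48 + 12106 = -23424 + 12106 = -11318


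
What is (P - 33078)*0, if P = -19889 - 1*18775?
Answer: 0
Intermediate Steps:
P = -38664 (P = -19889 - 18775 = -38664)
(P - 33078)*0 = (-38664 - 33078)*0 = -71742*0 = 0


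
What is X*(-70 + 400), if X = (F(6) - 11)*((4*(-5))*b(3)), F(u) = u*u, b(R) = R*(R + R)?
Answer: -2970000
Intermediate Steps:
b(R) = 2*R**2 (b(R) = R*(2*R) = 2*R**2)
F(u) = u**2
X = -9000 (X = (6**2 - 11)*((4*(-5))*(2*3**2)) = (36 - 11)*(-40*9) = 25*(-20*18) = 25*(-360) = -9000)
X*(-70 + 400) = -9000*(-70 + 400) = -9000*330 = -2970000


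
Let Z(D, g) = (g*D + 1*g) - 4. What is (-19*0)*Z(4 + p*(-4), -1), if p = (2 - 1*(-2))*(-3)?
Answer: 0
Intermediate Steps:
p = -12 (p = (2 + 2)*(-3) = 4*(-3) = -12)
Z(D, g) = -4 + g + D*g (Z(D, g) = (D*g + g) - 4 = (g + D*g) - 4 = -4 + g + D*g)
(-19*0)*Z(4 + p*(-4), -1) = (-19*0)*(-4 - 1 + (4 - 12*(-4))*(-1)) = 0*(-4 - 1 + (4 + 48)*(-1)) = 0*(-4 - 1 + 52*(-1)) = 0*(-4 - 1 - 52) = 0*(-57) = 0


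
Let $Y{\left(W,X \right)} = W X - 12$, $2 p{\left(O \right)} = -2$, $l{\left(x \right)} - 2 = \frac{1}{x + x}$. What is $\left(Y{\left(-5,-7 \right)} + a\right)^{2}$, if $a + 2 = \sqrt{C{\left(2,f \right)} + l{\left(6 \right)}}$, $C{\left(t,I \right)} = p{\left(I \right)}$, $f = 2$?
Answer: $\frac{\left(126 + \sqrt{39}\right)^{2}}{36} \approx 485.8$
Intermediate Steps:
$l{\left(x \right)} = 2 + \frac{1}{2 x}$ ($l{\left(x \right)} = 2 + \frac{1}{x + x} = 2 + \frac{1}{2 x}$)
$p{\left(O \right)} = -1$ ($p{\left(O \right)} = \frac{1}{2} \left(-2\right) = -1$)
$Y{\left(W,X \right)} = -12 + W X$
$C{\left(t,I \right)} = -1$
$a = -2 + \frac{\sqrt{39}}{6}$ ($a = -2 + \sqrt{-1 + \left(2 + \frac{1}{2 \cdot 6}\right)} = -2 + \sqrt{-1 + \left(2 + \frac{1}{2} \cdot \frac{1}{6}\right)} = -2 + \sqrt{-1 + \left(2 + \frac{1}{12}\right)} = -2 + \sqrt{-1 + \frac{25}{12}} = -2 + \sqrt{\frac{13}{12}} = -2 + \frac{\sqrt{39}}{6} \approx -0.95917$)
$\left(Y{\left(-5,-7 \right)} + a\right)^{2} = \left(\left(-12 - -35\right) - \left(2 - \frac{\sqrt{39}}{6}\right)\right)^{2} = \left(\left(-12 + 35\right) - \left(2 - \frac{\sqrt{39}}{6}\right)\right)^{2} = \left(23 - \left(2 - \frac{\sqrt{39}}{6}\right)\right)^{2} = \left(21 + \frac{\sqrt{39}}{6}\right)^{2}$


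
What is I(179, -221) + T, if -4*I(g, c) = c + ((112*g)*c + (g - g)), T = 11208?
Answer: 4475661/4 ≈ 1.1189e+6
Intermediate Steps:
I(g, c) = -c/4 - 28*c*g (I(g, c) = -(c + ((112*g)*c + (g - g)))/4 = -(c + (112*c*g + 0))/4 = -(c + 112*c*g)/4 = -c/4 - 28*c*g)
I(179, -221) + T = -1/4*(-221)*(1 + 112*179) + 11208 = -1/4*(-221)*(1 + 20048) + 11208 = -1/4*(-221)*20049 + 11208 = 4430829/4 + 11208 = 4475661/4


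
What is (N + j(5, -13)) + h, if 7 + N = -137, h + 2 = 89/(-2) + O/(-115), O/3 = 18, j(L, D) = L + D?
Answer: -45763/230 ≈ -198.97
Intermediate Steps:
j(L, D) = D + L
O = 54 (O = 3*18 = 54)
h = -10803/230 (h = -2 + (89/(-2) + 54/(-115)) = -2 + (89*(-1/2) + 54*(-1/115)) = -2 + (-89/2 - 54/115) = -2 - 10343/230 = -10803/230 ≈ -46.970)
N = -144 (N = -7 - 137 = -144)
(N + j(5, -13)) + h = (-144 + (-13 + 5)) - 10803/230 = (-144 - 8) - 10803/230 = -152 - 10803/230 = -45763/230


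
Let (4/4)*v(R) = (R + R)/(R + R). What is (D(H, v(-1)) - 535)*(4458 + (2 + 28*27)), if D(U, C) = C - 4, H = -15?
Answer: -2806208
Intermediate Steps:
v(R) = 1 (v(R) = (R + R)/(R + R) = (2*R)/((2*R)) = (2*R)*(1/(2*R)) = 1)
D(U, C) = -4 + C
(D(H, v(-1)) - 535)*(4458 + (2 + 28*27)) = ((-4 + 1) - 535)*(4458 + (2 + 28*27)) = (-3 - 535)*(4458 + (2 + 756)) = -538*(4458 + 758) = -538*5216 = -2806208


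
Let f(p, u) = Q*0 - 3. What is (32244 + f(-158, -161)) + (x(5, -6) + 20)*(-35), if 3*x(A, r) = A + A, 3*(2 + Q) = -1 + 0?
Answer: 94273/3 ≈ 31424.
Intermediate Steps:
Q = -7/3 (Q = -2 + (-1 + 0)/3 = -2 + (⅓)*(-1) = -2 - ⅓ = -7/3 ≈ -2.3333)
x(A, r) = 2*A/3 (x(A, r) = (A + A)/3 = (2*A)/3 = 2*A/3)
f(p, u) = -3 (f(p, u) = -7/3*0 - 3 = 0 - 3 = -3)
(32244 + f(-158, -161)) + (x(5, -6) + 20)*(-35) = (32244 - 3) + ((⅔)*5 + 20)*(-35) = 32241 + (10/3 + 20)*(-35) = 32241 + (70/3)*(-35) = 32241 - 2450/3 = 94273/3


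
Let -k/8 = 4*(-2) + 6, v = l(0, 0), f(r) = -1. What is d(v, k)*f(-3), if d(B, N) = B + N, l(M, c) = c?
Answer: -16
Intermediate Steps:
v = 0
k = 16 (k = -8*(4*(-2) + 6) = -8*(-8 + 6) = -8*(-2) = 16)
d(v, k)*f(-3) = (0 + 16)*(-1) = 16*(-1) = -16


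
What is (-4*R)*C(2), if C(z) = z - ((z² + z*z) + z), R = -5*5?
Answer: -800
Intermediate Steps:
R = -25
C(z) = -2*z² (C(z) = z - ((z² + z²) + z) = z - (2*z² + z) = z - (z + 2*z²) = z + (-z - 2*z²) = -2*z²)
(-4*R)*C(2) = (-4*(-25))*(-2*2²) = 100*(-2*4) = 100*(-8) = -800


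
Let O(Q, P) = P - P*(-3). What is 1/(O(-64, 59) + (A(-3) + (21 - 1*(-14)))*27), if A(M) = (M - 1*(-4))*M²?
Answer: 1/1424 ≈ 0.00070225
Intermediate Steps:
O(Q, P) = 4*P (O(Q, P) = P - (-3)*P = P + 3*P = 4*P)
A(M) = M²*(4 + M) (A(M) = (M + 4)*M² = (4 + M)*M² = M²*(4 + M))
1/(O(-64, 59) + (A(-3) + (21 - 1*(-14)))*27) = 1/(4*59 + ((-3)²*(4 - 3) + (21 - 1*(-14)))*27) = 1/(236 + (9*1 + (21 + 14))*27) = 1/(236 + (9 + 35)*27) = 1/(236 + 44*27) = 1/(236 + 1188) = 1/1424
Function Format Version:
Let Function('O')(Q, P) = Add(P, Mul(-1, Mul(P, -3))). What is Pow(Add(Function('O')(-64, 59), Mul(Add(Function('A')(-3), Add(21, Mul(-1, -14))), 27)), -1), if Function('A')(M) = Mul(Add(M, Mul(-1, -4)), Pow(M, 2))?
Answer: Rational(1, 1424) ≈ 0.00070225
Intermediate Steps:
Function('O')(Q, P) = Mul(4, P) (Function('O')(Q, P) = Add(P, Mul(-1, Mul(-3, P))) = Add(P, Mul(3, P)) = Mul(4, P))
Function('A')(M) = Mul(Pow(M, 2), Add(4, M)) (Function('A')(M) = Mul(Add(M, 4), Pow(M, 2)) = Mul(Add(4, M), Pow(M, 2)) = Mul(Pow(M, 2), Add(4, M)))
Pow(Add(Function('O')(-64, 59), Mul(Add(Function('A')(-3), Add(21, Mul(-1, -14))), 27)), -1) = Pow(Add(Mul(4, 59), Mul(Add(Mul(Pow(-3, 2), Add(4, -3)), Add(21, Mul(-1, -14))), 27)), -1) = Pow(Add(236, Mul(Add(Mul(9, 1), Add(21, 14)), 27)), -1) = Pow(Add(236, Mul(Add(9, 35), 27)), -1) = Pow(Add(236, Mul(44, 27)), -1) = Pow(Add(236, 1188), -1) = Pow(1424, -1) = Rational(1, 1424)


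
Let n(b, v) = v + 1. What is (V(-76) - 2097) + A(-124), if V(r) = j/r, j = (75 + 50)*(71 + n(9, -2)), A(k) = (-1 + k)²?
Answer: 509689/38 ≈ 13413.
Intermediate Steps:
n(b, v) = 1 + v
j = 8750 (j = (75 + 50)*(71 + (1 - 2)) = 125*(71 - 1) = 125*70 = 8750)
V(r) = 8750/r
(V(-76) - 2097) + A(-124) = (8750/(-76) - 2097) + (-1 - 124)² = (8750*(-1/76) - 2097) + (-125)² = (-4375/38 - 2097) + 15625 = -84061/38 + 15625 = 509689/38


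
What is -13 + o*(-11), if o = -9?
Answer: 86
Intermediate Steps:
-13 + o*(-11) = -13 - 9*(-11) = -13 + 99 = 86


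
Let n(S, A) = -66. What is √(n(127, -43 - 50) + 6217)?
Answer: √6151 ≈ 78.428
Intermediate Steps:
√(n(127, -43 - 50) + 6217) = √(-66 + 6217) = √6151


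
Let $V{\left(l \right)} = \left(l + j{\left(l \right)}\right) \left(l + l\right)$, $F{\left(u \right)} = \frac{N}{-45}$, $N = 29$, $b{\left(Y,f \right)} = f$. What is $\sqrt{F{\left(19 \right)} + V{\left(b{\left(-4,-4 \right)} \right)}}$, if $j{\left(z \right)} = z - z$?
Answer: $\frac{\sqrt{7055}}{15} \approx 5.5996$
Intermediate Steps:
$j{\left(z \right)} = 0$
$F{\left(u \right)} = - \frac{29}{45}$ ($F{\left(u \right)} = \frac{29}{-45} = 29 \left(- \frac{1}{45}\right) = - \frac{29}{45}$)
$V{\left(l \right)} = 2 l^{2}$ ($V{\left(l \right)} = \left(l + 0\right) \left(l + l\right) = l 2 l = 2 l^{2}$)
$\sqrt{F{\left(19 \right)} + V{\left(b{\left(-4,-4 \right)} \right)}} = \sqrt{- \frac{29}{45} + 2 \left(-4\right)^{2}} = \sqrt{- \frac{29}{45} + 2 \cdot 16} = \sqrt{- \frac{29}{45} + 32} = \sqrt{\frac{1411}{45}} = \frac{\sqrt{7055}}{15}$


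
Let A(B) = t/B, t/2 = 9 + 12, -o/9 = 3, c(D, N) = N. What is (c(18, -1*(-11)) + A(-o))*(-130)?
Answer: -14690/9 ≈ -1632.2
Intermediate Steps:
o = -27 (o = -9*3 = -27)
t = 42 (t = 2*(9 + 12) = 2*21 = 42)
A(B) = 42/B
(c(18, -1*(-11)) + A(-o))*(-130) = (-1*(-11) + 42/((-1*(-27))))*(-130) = (11 + 42/27)*(-130) = (11 + 42*(1/27))*(-130) = (11 + 14/9)*(-130) = (113/9)*(-130) = -14690/9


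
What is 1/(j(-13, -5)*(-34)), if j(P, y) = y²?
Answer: -1/850 ≈ -0.0011765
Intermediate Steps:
1/(j(-13, -5)*(-34)) = 1/((-5)²*(-34)) = 1/(25*(-34)) = 1/(-850) = -1/850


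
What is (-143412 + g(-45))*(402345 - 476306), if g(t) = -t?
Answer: 10603566687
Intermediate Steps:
(-143412 + g(-45))*(402345 - 476306) = (-143412 - 1*(-45))*(402345 - 476306) = (-143412 + 45)*(-73961) = -143367*(-73961) = 10603566687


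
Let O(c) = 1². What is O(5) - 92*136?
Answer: -12511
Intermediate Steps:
O(c) = 1
O(5) - 92*136 = 1 - 92*136 = 1 - 12512 = -12511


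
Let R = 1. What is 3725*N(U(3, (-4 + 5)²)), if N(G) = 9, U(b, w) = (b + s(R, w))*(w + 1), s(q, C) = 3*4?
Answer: 33525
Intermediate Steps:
s(q, C) = 12
U(b, w) = (1 + w)*(12 + b) (U(b, w) = (b + 12)*(w + 1) = (12 + b)*(1 + w) = (1 + w)*(12 + b))
3725*N(U(3, (-4 + 5)²)) = 3725*9 = 33525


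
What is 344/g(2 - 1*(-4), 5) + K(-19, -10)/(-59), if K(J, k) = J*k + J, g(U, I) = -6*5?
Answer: -12713/885 ≈ -14.365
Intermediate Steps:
g(U, I) = -30
K(J, k) = J + J*k
344/g(2 - 1*(-4), 5) + K(-19, -10)/(-59) = 344/(-30) - 19*(1 - 10)/(-59) = 344*(-1/30) - 19*(-9)*(-1/59) = -172/15 + 171*(-1/59) = -172/15 - 171/59 = -12713/885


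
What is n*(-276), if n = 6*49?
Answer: -81144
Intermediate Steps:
n = 294
n*(-276) = 294*(-276) = -81144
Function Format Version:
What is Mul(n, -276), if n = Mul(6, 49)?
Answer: -81144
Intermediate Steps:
n = 294
Mul(n, -276) = Mul(294, -276) = -81144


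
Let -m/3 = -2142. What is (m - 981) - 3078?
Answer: 2367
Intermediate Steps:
m = 6426 (m = -3*(-2142) = 6426)
(m - 981) - 3078 = (6426 - 981) - 3078 = 5445 - 3078 = 2367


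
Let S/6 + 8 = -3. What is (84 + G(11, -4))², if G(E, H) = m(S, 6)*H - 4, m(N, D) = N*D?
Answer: 2768896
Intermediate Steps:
S = -66 (S = -48 + 6*(-3) = -48 - 18 = -66)
m(N, D) = D*N
G(E, H) = -4 - 396*H (G(E, H) = (6*(-66))*H - 4 = -396*H - 4 = -4 - 396*H)
(84 + G(11, -4))² = (84 + (-4 - 396*(-4)))² = (84 + (-4 + 1584))² = (84 + 1580)² = 1664² = 2768896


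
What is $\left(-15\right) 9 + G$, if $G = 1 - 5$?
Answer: $-139$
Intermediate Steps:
$G = -4$
$\left(-15\right) 9 + G = \left(-15\right) 9 - 4 = -135 - 4 = -139$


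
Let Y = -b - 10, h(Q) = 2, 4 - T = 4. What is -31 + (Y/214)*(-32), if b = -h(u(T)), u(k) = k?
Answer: -3189/107 ≈ -29.804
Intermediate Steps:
T = 0 (T = 4 - 1*4 = 4 - 4 = 0)
b = -2 (b = -1*2 = -2)
Y = -8 (Y = -1*(-2) - 10 = 2 - 10 = -8)
-31 + (Y/214)*(-32) = -31 - 8/214*(-32) = -31 - 8*1/214*(-32) = -31 - 4/107*(-32) = -31 + 128/107 = -3189/107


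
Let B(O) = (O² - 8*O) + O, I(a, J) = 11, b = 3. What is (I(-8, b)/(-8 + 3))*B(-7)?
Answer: -1078/5 ≈ -215.60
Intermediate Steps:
B(O) = O² - 7*O
(I(-8, b)/(-8 + 3))*B(-7) = (11/(-8 + 3))*(-7*(-7 - 7)) = (11/(-5))*(-7*(-14)) = -⅕*11*98 = -11/5*98 = -1078/5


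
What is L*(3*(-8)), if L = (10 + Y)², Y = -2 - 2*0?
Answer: -1536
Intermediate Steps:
Y = -2 (Y = -2 + 0 = -2)
L = 64 (L = (10 - 2)² = 8² = 64)
L*(3*(-8)) = 64*(3*(-8)) = 64*(-24) = -1536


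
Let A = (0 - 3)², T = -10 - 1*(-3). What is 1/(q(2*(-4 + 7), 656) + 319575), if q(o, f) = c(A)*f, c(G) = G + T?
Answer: 1/320887 ≈ 3.1164e-6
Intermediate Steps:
T = -7 (T = -10 + 3 = -7)
A = 9 (A = (-3)² = 9)
c(G) = -7 + G (c(G) = G - 7 = -7 + G)
q(o, f) = 2*f (q(o, f) = (-7 + 9)*f = 2*f)
1/(q(2*(-4 + 7), 656) + 319575) = 1/(2*656 + 319575) = 1/(1312 + 319575) = 1/320887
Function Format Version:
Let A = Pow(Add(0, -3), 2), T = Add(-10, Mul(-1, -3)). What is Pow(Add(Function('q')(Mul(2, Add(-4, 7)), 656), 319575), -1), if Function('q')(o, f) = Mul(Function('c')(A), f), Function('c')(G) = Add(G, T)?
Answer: Rational(1, 320887) ≈ 3.1164e-6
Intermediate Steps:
T = -7 (T = Add(-10, 3) = -7)
A = 9 (A = Pow(-3, 2) = 9)
Function('c')(G) = Add(-7, G) (Function('c')(G) = Add(G, -7) = Add(-7, G))
Function('q')(o, f) = Mul(2, f) (Function('q')(o, f) = Mul(Add(-7, 9), f) = Mul(2, f))
Pow(Add(Function('q')(Mul(2, Add(-4, 7)), 656), 319575), -1) = Pow(Add(Mul(2, 656), 319575), -1) = Pow(Add(1312, 319575), -1) = Pow(320887, -1) = Rational(1, 320887)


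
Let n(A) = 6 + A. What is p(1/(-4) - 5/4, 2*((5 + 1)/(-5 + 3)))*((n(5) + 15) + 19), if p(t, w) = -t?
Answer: 135/2 ≈ 67.500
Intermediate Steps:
p(1/(-4) - 5/4, 2*((5 + 1)/(-5 + 3)))*((n(5) + 15) + 19) = (-(1/(-4) - 5/4))*(((6 + 5) + 15) + 19) = (-(1*(-¼) - 5*¼))*((11 + 15) + 19) = (-(-¼ - 5/4))*(26 + 19) = -1*(-3/2)*45 = (3/2)*45 = 135/2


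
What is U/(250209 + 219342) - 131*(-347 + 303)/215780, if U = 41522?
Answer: 2916527281/25329928695 ≈ 0.11514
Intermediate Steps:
U/(250209 + 219342) - 131*(-347 + 303)/215780 = 41522/(250209 + 219342) - 131*(-347 + 303)/215780 = 41522/469551 - 131*(-44)*(1/215780) = 41522*(1/469551) + 5764*(1/215780) = 41522/469551 + 1441/53945 = 2916527281/25329928695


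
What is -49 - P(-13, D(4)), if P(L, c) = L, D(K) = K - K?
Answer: -36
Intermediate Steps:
D(K) = 0
-49 - P(-13, D(4)) = -49 - 1*(-13) = -49 + 13 = -36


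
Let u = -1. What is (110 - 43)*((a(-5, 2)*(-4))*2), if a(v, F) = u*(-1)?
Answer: -536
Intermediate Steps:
a(v, F) = 1 (a(v, F) = -1*(-1) = 1)
(110 - 43)*((a(-5, 2)*(-4))*2) = (110 - 43)*((1*(-4))*2) = 67*(-4*2) = 67*(-8) = -536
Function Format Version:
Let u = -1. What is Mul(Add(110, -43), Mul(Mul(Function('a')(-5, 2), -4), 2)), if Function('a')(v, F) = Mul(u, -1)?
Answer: -536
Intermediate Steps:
Function('a')(v, F) = 1 (Function('a')(v, F) = Mul(-1, -1) = 1)
Mul(Add(110, -43), Mul(Mul(Function('a')(-5, 2), -4), 2)) = Mul(Add(110, -43), Mul(Mul(1, -4), 2)) = Mul(67, Mul(-4, 2)) = Mul(67, -8) = -536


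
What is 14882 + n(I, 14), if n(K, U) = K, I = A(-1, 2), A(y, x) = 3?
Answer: 14885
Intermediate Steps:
I = 3
14882 + n(I, 14) = 14882 + 3 = 14885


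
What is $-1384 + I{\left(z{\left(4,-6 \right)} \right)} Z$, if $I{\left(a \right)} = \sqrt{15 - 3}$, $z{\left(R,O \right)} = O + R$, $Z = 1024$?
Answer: $-1384 + 2048 \sqrt{3} \approx 2163.2$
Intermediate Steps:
$I{\left(a \right)} = 2 \sqrt{3}$ ($I{\left(a \right)} = \sqrt{12} = 2 \sqrt{3}$)
$-1384 + I{\left(z{\left(4,-6 \right)} \right)} Z = -1384 + 2 \sqrt{3} \cdot 1024 = -1384 + 2048 \sqrt{3}$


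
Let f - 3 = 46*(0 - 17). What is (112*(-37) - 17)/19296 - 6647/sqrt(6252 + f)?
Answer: -1387/6432 - 6647*sqrt(5473)/5473 ≈ -90.065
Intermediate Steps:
f = -779 (f = 3 + 46*(0 - 17) = 3 + 46*(-17) = 3 - 782 = -779)
(112*(-37) - 17)/19296 - 6647/sqrt(6252 + f) = (112*(-37) - 17)/19296 - 6647/sqrt(6252 - 779) = (-4144 - 17)*(1/19296) - 6647*sqrt(5473)/5473 = -4161*1/19296 - 6647*sqrt(5473)/5473 = -1387/6432 - 6647*sqrt(5473)/5473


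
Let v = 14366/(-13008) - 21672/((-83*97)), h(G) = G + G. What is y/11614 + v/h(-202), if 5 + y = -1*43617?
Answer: -461893021298861/122846715767712 ≈ -3.7599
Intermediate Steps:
h(G) = 2*G
y = -43622 (y = -5 - 1*43617 = -5 - 43617 = -43622)
v = 83124355/52363704 (v = 14366*(-1/13008) - 21672/(-8051) = -7183/6504 - 21672*(-1/8051) = -7183/6504 + 21672/8051 = 83124355/52363704 ≈ 1.5874)
y/11614 + v/h(-202) = -43622/11614 + 83124355/(52363704*((2*(-202)))) = -43622*1/11614 + (83124355/52363704)/(-404) = -21811/5807 + (83124355/52363704)*(-1/404) = -21811/5807 - 83124355/21154936416 = -461893021298861/122846715767712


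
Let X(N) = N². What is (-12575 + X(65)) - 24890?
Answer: -33240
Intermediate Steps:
(-12575 + X(65)) - 24890 = (-12575 + 65²) - 24890 = (-12575 + 4225) - 24890 = -8350 - 24890 = -33240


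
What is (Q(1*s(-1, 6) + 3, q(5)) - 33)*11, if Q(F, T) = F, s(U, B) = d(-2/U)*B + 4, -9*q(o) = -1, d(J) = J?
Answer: -154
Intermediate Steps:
q(o) = 1/9 (q(o) = -1/9*(-1) = 1/9)
s(U, B) = 4 - 2*B/U (s(U, B) = (-2/U)*B + 4 = -2*B/U + 4 = 4 - 2*B/U)
(Q(1*s(-1, 6) + 3, q(5)) - 33)*11 = ((1*(4 - 2*6/(-1)) + 3) - 33)*11 = ((1*(4 - 2*6*(-1)) + 3) - 33)*11 = ((1*(4 + 12) + 3) - 33)*11 = ((1*16 + 3) - 33)*11 = ((16 + 3) - 33)*11 = (19 - 33)*11 = -14*11 = -154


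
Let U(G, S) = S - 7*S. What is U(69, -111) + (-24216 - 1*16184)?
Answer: -39734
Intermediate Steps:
U(G, S) = -6*S
U(69, -111) + (-24216 - 1*16184) = -6*(-111) + (-24216 - 1*16184) = 666 + (-24216 - 16184) = 666 - 40400 = -39734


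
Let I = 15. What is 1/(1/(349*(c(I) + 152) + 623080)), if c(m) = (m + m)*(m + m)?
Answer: 990228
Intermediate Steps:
c(m) = 4*m**2 (c(m) = (2*m)*(2*m) = 4*m**2)
1/(1/(349*(c(I) + 152) + 623080)) = 1/(1/(349*(4*15**2 + 152) + 623080)) = 1/(1/(349*(4*225 + 152) + 623080)) = 1/(1/(349*(900 + 152) + 623080)) = 1/(1/(349*1052 + 623080)) = 1/(1/(367148 + 623080)) = 1/(1/990228) = 990228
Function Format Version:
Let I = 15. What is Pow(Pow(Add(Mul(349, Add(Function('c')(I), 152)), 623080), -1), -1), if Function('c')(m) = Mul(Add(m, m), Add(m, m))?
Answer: 990228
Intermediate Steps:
Function('c')(m) = Mul(4, Pow(m, 2)) (Function('c')(m) = Mul(Mul(2, m), Mul(2, m)) = Mul(4, Pow(m, 2)))
Pow(Pow(Add(Mul(349, Add(Function('c')(I), 152)), 623080), -1), -1) = Pow(Pow(Add(Mul(349, Add(Mul(4, Pow(15, 2)), 152)), 623080), -1), -1) = Pow(Pow(Add(Mul(349, Add(Mul(4, 225), 152)), 623080), -1), -1) = Pow(Pow(Add(Mul(349, Add(900, 152)), 623080), -1), -1) = Pow(Pow(Add(Mul(349, 1052), 623080), -1), -1) = Pow(Pow(Add(367148, 623080), -1), -1) = Pow(Pow(990228, -1), -1) = Pow(Rational(1, 990228), -1) = 990228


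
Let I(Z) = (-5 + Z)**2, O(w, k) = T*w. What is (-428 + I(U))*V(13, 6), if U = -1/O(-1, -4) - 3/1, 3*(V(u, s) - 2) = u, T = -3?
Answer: -61313/27 ≈ -2270.9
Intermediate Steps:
V(u, s) = 2 + u/3
O(w, k) = -3*w
U = -10/3 (U = -1/((-3*(-1))) - 3/1 = -1/3 - 3*1 = -1*1/3 - 3 = -1/3 - 3 = -10/3 ≈ -3.3333)
(-428 + I(U))*V(13, 6) = (-428 + (-5 - 10/3)**2)*(2 + (1/3)*13) = (-428 + (-25/3)**2)*(2 + 13/3) = (-428 + 625/9)*(19/3) = -3227/9*19/3 = -61313/27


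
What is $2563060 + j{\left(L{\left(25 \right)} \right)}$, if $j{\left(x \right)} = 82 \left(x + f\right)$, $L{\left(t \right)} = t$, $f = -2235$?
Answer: $2381840$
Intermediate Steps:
$j{\left(x \right)} = -183270 + 82 x$ ($j{\left(x \right)} = 82 \left(x - 2235\right) = 82 \left(-2235 + x\right) = -183270 + 82 x$)
$2563060 + j{\left(L{\left(25 \right)} \right)} = 2563060 + \left(-183270 + 82 \cdot 25\right) = 2563060 + \left(-183270 + 2050\right) = 2563060 - 181220 = 2381840$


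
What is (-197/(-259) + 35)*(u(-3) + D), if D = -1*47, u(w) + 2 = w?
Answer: -481624/259 ≈ -1859.6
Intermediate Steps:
u(w) = -2 + w
D = -47
(-197/(-259) + 35)*(u(-3) + D) = (-197/(-259) + 35)*((-2 - 3) - 47) = (-197*(-1/259) + 35)*(-5 - 47) = (197/259 + 35)*(-52) = (9262/259)*(-52) = -481624/259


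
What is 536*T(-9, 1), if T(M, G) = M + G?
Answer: -4288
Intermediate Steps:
T(M, G) = G + M
536*T(-9, 1) = 536*(1 - 9) = 536*(-8) = -4288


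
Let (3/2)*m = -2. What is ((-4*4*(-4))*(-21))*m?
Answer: 1792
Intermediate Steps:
m = -4/3 (m = (⅔)*(-2) = -4/3 ≈ -1.3333)
((-4*4*(-4))*(-21))*m = ((-4*4*(-4))*(-21))*(-4/3) = (-16*(-4)*(-21))*(-4/3) = (64*(-21))*(-4/3) = -1344*(-4/3) = 1792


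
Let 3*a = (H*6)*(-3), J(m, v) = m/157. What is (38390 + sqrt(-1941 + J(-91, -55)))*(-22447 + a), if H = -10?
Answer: -859436930 - 44774*I*sqrt(11964499)/157 ≈ -8.5944e+8 - 9.8645e+5*I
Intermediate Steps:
J(m, v) = m/157 (J(m, v) = m*(1/157) = m/157)
a = 60 (a = (-10*6*(-3))/3 = (-60*(-3))/3 = (1/3)*180 = 60)
(38390 + sqrt(-1941 + J(-91, -55)))*(-22447 + a) = (38390 + sqrt(-1941 + (1/157)*(-91)))*(-22447 + 60) = (38390 + sqrt(-1941 - 91/157))*(-22387) = (38390 + sqrt(-304828/157))*(-22387) = (38390 + 2*I*sqrt(11964499)/157)*(-22387) = -859436930 - 44774*I*sqrt(11964499)/157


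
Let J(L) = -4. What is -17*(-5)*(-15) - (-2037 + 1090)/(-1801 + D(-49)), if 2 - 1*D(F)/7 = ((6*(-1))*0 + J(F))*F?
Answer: -4028672/3159 ≈ -1275.3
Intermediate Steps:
D(F) = 14 + 28*F (D(F) = 14 - 7*((6*(-1))*0 - 4)*F = 14 - 7*(-6*0 - 4)*F = 14 - 7*(0 - 4)*F = 14 - (-28)*F = 14 + 28*F)
-17*(-5)*(-15) - (-2037 + 1090)/(-1801 + D(-49)) = -17*(-5)*(-15) - (-2037 + 1090)/(-1801 + (14 + 28*(-49))) = 85*(-15) - (-947)/(-1801 + (14 - 1372)) = -1275 - (-947)/(-1801 - 1358) = -1275 - (-947)/(-3159) = -1275 - (-947)*(-1)/3159 = -1275 - 1*947/3159 = -1275 - 947/3159 = -4028672/3159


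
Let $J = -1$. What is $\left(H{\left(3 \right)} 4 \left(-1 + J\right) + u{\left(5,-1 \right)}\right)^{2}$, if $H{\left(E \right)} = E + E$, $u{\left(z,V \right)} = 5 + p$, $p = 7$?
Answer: $1296$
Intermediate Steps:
$u{\left(z,V \right)} = 12$ ($u{\left(z,V \right)} = 5 + 7 = 12$)
$H{\left(E \right)} = 2 E$
$\left(H{\left(3 \right)} 4 \left(-1 + J\right) + u{\left(5,-1 \right)}\right)^{2} = \left(2 \cdot 3 \cdot 4 \left(-1 - 1\right) + 12\right)^{2} = \left(6 \cdot 4 \left(-2\right) + 12\right)^{2} = \left(24 \left(-2\right) + 12\right)^{2} = \left(-48 + 12\right)^{2} = \left(-36\right)^{2} = 1296$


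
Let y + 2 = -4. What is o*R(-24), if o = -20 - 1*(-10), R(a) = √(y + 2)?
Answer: -20*I ≈ -20.0*I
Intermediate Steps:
y = -6 (y = -2 - 4 = -6)
R(a) = 2*I (R(a) = √(-6 + 2) = √(-4) = 2*I)
o = -10 (o = -20 + 10 = -10)
o*R(-24) = -20*I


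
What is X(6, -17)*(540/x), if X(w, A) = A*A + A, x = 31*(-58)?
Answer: -73440/899 ≈ -81.691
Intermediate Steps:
x = -1798
X(w, A) = A + A² (X(w, A) = A² + A = A + A²)
X(6, -17)*(540/x) = (-17*(1 - 17))*(540/(-1798)) = (-17*(-16))*(540*(-1/1798)) = 272*(-270/899) = -73440/899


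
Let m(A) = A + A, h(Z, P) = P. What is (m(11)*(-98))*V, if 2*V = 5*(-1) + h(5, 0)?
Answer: 5390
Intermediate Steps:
m(A) = 2*A
V = -5/2 (V = (5*(-1) + 0)/2 = (-5 + 0)/2 = (½)*(-5) = -5/2 ≈ -2.5000)
(m(11)*(-98))*V = ((2*11)*(-98))*(-5/2) = (22*(-98))*(-5/2) = -2156*(-5/2) = 5390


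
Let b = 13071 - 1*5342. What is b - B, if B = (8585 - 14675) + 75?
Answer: 13744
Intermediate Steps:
b = 7729 (b = 13071 - 5342 = 7729)
B = -6015 (B = -6090 + 75 = -6015)
b - B = 7729 - 1*(-6015) = 7729 + 6015 = 13744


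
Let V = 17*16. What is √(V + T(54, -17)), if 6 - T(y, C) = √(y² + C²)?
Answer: √(278 - √3205) ≈ 14.879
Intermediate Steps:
V = 272
T(y, C) = 6 - √(C² + y²) (T(y, C) = 6 - √(y² + C²) = 6 - √(C² + y²))
√(V + T(54, -17)) = √(272 + (6 - √((-17)² + 54²))) = √(272 + (6 - √(289 + 2916))) = √(272 + (6 - √3205)) = √(278 - √3205)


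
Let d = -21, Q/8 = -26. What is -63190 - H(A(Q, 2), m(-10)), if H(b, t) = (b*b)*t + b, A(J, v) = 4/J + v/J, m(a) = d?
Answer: -683462539/10816 ≈ -63190.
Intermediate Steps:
Q = -208 (Q = 8*(-26) = -208)
m(a) = -21
H(b, t) = b + t*b² (H(b, t) = b²*t + b = t*b² + b = b + t*b²)
-63190 - H(A(Q, 2), m(-10)) = -63190 - (4 + 2)/(-208)*(1 + ((4 + 2)/(-208))*(-21)) = -63190 - (-1/208*6)*(1 - 1/208*6*(-21)) = -63190 - (-3)*(1 - 3/104*(-21))/104 = -63190 - (-3)*(1 + 63/104)/104 = -63190 - (-3)*167/(104*104) = -63190 - 1*(-501/10816) = -63190 + 501/10816 = -683462539/10816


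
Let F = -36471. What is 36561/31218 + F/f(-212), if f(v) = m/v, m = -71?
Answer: -80456786635/738826 ≈ -1.0890e+5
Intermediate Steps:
f(v) = -71/v
36561/31218 + F/f(-212) = 36561/31218 - 36471/((-71/(-212))) = 36561*(1/31218) - 36471/((-71*(-1/212))) = 12187/10406 - 36471/71/212 = 12187/10406 - 36471*212/71 = 12187/10406 - 7731852/71 = -80456786635/738826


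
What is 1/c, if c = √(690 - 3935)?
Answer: -I*√3245/3245 ≈ -0.017555*I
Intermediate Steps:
c = I*√3245 (c = √(-3245) = I*√3245 ≈ 56.965*I)
1/c = 1/(I*√3245) = -I*√3245/3245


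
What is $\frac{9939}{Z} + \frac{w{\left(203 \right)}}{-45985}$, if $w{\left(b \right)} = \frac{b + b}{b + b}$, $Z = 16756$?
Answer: $\frac{457028159}{770524660} \approx 0.59314$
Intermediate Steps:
$w{\left(b \right)} = 1$ ($w{\left(b \right)} = \frac{2 b}{2 b} = 2 b \frac{1}{2 b} = 1$)
$\frac{9939}{Z} + \frac{w{\left(203 \right)}}{-45985} = \frac{9939}{16756} + 1 \frac{1}{-45985} = 9939 \cdot \frac{1}{16756} + 1 \left(- \frac{1}{45985}\right) = \frac{9939}{16756} - \frac{1}{45985} = \frac{457028159}{770524660}$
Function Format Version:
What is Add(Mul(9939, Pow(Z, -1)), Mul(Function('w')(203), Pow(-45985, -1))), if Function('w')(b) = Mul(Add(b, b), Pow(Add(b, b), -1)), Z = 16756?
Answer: Rational(457028159, 770524660) ≈ 0.59314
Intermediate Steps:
Function('w')(b) = 1 (Function('w')(b) = Mul(Mul(2, b), Pow(Mul(2, b), -1)) = Mul(Mul(2, b), Mul(Rational(1, 2), Pow(b, -1))) = 1)
Add(Mul(9939, Pow(Z, -1)), Mul(Function('w')(203), Pow(-45985, -1))) = Add(Mul(9939, Pow(16756, -1)), Mul(1, Pow(-45985, -1))) = Add(Mul(9939, Rational(1, 16756)), Mul(1, Rational(-1, 45985))) = Add(Rational(9939, 16756), Rational(-1, 45985)) = Rational(457028159, 770524660)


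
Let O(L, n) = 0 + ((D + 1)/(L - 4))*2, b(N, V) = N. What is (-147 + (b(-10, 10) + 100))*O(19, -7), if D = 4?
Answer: -38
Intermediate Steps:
O(L, n) = 10/(-4 + L) (O(L, n) = 0 + ((4 + 1)/(L - 4))*2 = 0 + (5/(-4 + L))*2 = 0 + 10/(-4 + L) = 10/(-4 + L))
(-147 + (b(-10, 10) + 100))*O(19, -7) = (-147 + (-10 + 100))*(10/(-4 + 19)) = (-147 + 90)*(10/15) = -570/15 = -57*⅔ = -38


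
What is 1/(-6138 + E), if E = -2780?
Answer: -1/8918 ≈ -0.00011213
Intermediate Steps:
1/(-6138 + E) = 1/(-6138 - 2780) = 1/(-8918) = -1/8918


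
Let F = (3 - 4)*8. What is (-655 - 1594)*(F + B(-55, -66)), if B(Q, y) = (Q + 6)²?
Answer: -5381857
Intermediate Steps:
B(Q, y) = (6 + Q)²
F = -8 (F = -1*8 = -8)
(-655 - 1594)*(F + B(-55, -66)) = (-655 - 1594)*(-8 + (6 - 55)²) = -2249*(-8 + (-49)²) = -2249*(-8 + 2401) = -2249*2393 = -5381857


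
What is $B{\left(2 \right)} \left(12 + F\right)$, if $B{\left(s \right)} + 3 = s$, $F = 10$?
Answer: $-22$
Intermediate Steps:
$B{\left(s \right)} = -3 + s$
$B{\left(2 \right)} \left(12 + F\right) = \left(-3 + 2\right) \left(12 + 10\right) = \left(-1\right) 22 = -22$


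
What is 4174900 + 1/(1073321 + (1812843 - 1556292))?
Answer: 5552082612801/1329872 ≈ 4.1749e+6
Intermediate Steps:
4174900 + 1/(1073321 + (1812843 - 1556292)) = 4174900 + 1/(1073321 + 256551) = 4174900 + 1/1329872 = 5552082612801/1329872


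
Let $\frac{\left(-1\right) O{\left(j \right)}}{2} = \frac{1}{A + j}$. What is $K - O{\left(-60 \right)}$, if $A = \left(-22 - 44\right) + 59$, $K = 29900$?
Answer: $\frac{2003298}{67} \approx 29900.0$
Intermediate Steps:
$A = -7$ ($A = -66 + 59 = -7$)
$O{\left(j \right)} = - \frac{2}{-7 + j}$
$K - O{\left(-60 \right)} = 29900 - - \frac{2}{-7 - 60} = 29900 - - \frac{2}{-67} = 29900 - \left(-2\right) \left(- \frac{1}{67}\right) = 29900 - \frac{2}{67} = \frac{2003298}{67}$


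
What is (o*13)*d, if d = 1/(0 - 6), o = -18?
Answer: 39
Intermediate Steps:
d = -⅙ (d = 1/(-6) = -⅙ ≈ -0.16667)
(o*13)*d = -18*13*(-⅙) = -234*(-⅙) = 39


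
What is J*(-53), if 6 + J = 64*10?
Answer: -33602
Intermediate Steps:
J = 634 (J = -6 + 64*10 = -6 + 640 = 634)
J*(-53) = 634*(-53) = -33602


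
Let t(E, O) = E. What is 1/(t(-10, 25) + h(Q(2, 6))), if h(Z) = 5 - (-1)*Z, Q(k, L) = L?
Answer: 1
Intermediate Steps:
h(Z) = 5 + Z
1/(t(-10, 25) + h(Q(2, 6))) = 1/(-10 + (5 + 6)) = 1/(-10 + 11) = 1/1 = 1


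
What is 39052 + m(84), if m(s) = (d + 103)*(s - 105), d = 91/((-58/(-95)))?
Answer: 1958017/58 ≈ 33759.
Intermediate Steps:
d = 8645/58 (d = 91/((-58*(-1/95))) = 91/(58/95) = 91*(95/58) = 8645/58 ≈ 149.05)
m(s) = -1534995/58 + 14619*s/58 (m(s) = (8645/58 + 103)*(s - 105) = 14619*(-105 + s)/58 = -1534995/58 + 14619*s/58)
39052 + m(84) = 39052 + (-1534995/58 + (14619/58)*84) = 39052 + (-1534995/58 + 613998/29) = 39052 - 306999/58 = 1958017/58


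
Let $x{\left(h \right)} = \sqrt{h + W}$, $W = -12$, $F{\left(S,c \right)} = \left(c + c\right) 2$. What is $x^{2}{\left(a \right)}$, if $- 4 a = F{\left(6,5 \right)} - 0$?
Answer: $-17$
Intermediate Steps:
$F{\left(S,c \right)} = 4 c$ ($F{\left(S,c \right)} = 2 c 2 = 4 c$)
$a = -5$ ($a = - \frac{4 \cdot 5 - 0}{4} = - \frac{20 + 0}{4} = \left(- \frac{1}{4}\right) 20 = -5$)
$x{\left(h \right)} = \sqrt{-12 + h}$ ($x{\left(h \right)} = \sqrt{h - 12} = \sqrt{-12 + h}$)
$x^{2}{\left(a \right)} = \left(\sqrt{-12 - 5}\right)^{2} = \left(\sqrt{-17}\right)^{2} = \left(i \sqrt{17}\right)^{2} = -17$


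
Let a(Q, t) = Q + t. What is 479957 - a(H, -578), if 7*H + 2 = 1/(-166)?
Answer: 558382003/1162 ≈ 4.8054e+5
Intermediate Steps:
H = -333/1162 (H = -2/7 + (⅐)/(-166) = -2/7 + (⅐)*(-1/166) = -2/7 - 1/1162 = -333/1162 ≈ -0.28657)
479957 - a(H, -578) = 479957 - (-333/1162 - 578) = 479957 - 1*(-671969/1162) = 479957 + 671969/1162 = 558382003/1162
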